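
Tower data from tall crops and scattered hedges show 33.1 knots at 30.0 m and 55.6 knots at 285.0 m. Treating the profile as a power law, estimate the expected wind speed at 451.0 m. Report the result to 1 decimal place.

First find α: α = ln(V₂/V₁)/ln(z₂/z₁) = ln(55.6/33.1)/ln(285.0/30.0) = 0.51865/2.25129 = 0.2304
Extrapolate from 285.0 m to 451.0 m: V₃ = 55.6 × (451.0/285.0)^0.2304 = 55.6 × 1.1115 = 61.8012 knots

61.8 knots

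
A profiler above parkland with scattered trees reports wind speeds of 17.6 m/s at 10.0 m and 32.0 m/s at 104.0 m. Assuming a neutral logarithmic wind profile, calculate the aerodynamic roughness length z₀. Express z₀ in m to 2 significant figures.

z₀ ≈ 0.57 m

Log law: V(z) ∝ ln(z/z₀). With r = V₁/V₂ = 17.6/32.0 = 0.55000,
r · ln(z₂/z₀) = ln(z₁/z₀) ⇒ ln z₀ = (ln z₁ − r·ln z₂)/(1 − r)
ln z₀ = (2.30259 − 0.55000×4.64439) / 0.45000 = -0.5596
z₀ = exp(-0.5596) = 0.5714 m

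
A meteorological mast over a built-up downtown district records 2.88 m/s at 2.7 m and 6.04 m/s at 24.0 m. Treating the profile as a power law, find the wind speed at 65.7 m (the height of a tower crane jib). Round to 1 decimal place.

8.5 m/s

First find α: α = ln(V₂/V₁)/ln(z₂/z₁) = ln(6.04/2.88)/ln(24.0/2.7) = 0.74061/2.18480 = 0.3390
Extrapolate from 24.0 m to 65.7 m: V₃ = 6.04 × (65.7/24.0)^0.3390 = 6.04 × 1.4069 = 8.4975 m/s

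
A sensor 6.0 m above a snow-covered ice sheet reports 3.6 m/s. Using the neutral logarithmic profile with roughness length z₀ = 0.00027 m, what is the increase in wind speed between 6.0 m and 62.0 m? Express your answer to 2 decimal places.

Log law: V₂ = V₁ · ln(z₂/z₀)/ln(z₁/z₀) = 3.6 × 12.3442/10.0088 = 4.4400 m/s
ΔV = 4.4400 − 3.6 = 0.8400 m/s

0.84 m/s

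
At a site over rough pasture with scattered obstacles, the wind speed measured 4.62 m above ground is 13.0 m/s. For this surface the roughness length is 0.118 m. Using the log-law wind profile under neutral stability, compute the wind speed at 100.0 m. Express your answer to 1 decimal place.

Log law: V(z) ∝ ln(z/z₀), so V₂/V₁ = ln(z₂/z₀) / ln(z₁/z₀).
ln(100.0/0.118) = 6.7422, ln(4.62/0.118) = 3.6675
V₂ = 13.0 × 6.7422/3.6675 = 13.0 × 1.8384 = 23.8991 m/s

23.9 m/s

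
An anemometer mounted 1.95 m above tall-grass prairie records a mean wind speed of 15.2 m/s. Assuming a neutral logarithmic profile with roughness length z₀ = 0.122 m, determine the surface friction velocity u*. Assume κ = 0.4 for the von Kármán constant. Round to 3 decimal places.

Log law: V(z) = (u*/κ) · ln(z/z₀) ⇒ u* = κ · V / ln(z/z₀)
u* = 0.4 × 15.2 / ln(1.95/0.122) = 0.4 × 15.2 / 2.7716
   = 6.0800 / 2.7716 = 2.1937 m/s

u* ≈ 2.194 m/s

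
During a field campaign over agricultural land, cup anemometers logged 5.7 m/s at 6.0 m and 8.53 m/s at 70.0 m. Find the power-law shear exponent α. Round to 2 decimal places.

Power law: V₂/V₁ = (z₂/z₁)^α ⇒ α = ln(V₂/V₁) / ln(z₂/z₁)
α = ln(8.53/5.7) / ln(70.0/6.0) = ln(1.4965) / ln(11.6667)
  = 0.40312 / 2.45674 = 0.16409

α ≈ 0.16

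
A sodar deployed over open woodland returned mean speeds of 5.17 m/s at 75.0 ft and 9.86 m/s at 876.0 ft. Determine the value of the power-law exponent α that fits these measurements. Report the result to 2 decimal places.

Power law: V₂/V₁ = (z₂/z₁)^α ⇒ α = ln(V₂/V₁) / ln(z₂/z₁)
α = ln(9.86/5.17) / ln(876.0/75.0) = ln(1.9072) / ln(11.6800)
  = 0.64561 / 2.45788 = 0.26267

α ≈ 0.26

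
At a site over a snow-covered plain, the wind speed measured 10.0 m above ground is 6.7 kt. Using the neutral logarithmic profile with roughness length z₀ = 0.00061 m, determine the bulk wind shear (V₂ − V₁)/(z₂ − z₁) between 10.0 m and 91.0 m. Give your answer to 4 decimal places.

0.0188 kt/m

Log law: V₂ = V₁ · ln(z₂/z₀)/ln(z₁/z₀) = 6.7 × 11.9129/9.7046 = 8.2246 kt
ΔV/Δz = (8.2246 − 6.7)/(91.0 − 10.0) = 1.5246/81.0000 = 0.01882 kt/m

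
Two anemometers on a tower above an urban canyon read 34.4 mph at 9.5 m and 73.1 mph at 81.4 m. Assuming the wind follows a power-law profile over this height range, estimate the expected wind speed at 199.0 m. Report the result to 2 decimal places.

100.03 mph

First find α: α = ln(V₂/V₁)/ln(z₂/z₁) = ln(73.1/34.4)/ln(81.4/9.5) = 0.75377/2.14808 = 0.3509
Extrapolate from 81.4 m to 199.0 m: V₃ = 73.1 × (199.0/81.4)^0.3509 = 73.1 × 1.3685 = 100.0342 mph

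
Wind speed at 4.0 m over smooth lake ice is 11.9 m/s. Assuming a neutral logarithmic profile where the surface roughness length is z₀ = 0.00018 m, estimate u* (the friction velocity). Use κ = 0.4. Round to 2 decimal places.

u* ≈ 0.48 m/s

Log law: V(z) = (u*/κ) · ln(z/z₀) ⇒ u* = κ · V / ln(z/z₀)
u* = 0.4 × 11.9 / ln(4.0/0.00018) = 0.4 × 11.9 / 10.0088
   = 4.7600 / 10.0088 = 0.4756 m/s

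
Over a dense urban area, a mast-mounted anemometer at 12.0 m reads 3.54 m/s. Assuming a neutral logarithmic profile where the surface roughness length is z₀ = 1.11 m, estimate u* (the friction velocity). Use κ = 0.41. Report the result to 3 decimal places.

Log law: V(z) = (u*/κ) · ln(z/z₀) ⇒ u* = κ · V / ln(z/z₀)
u* = 0.41 × 3.54 / ln(12.0/1.11) = 0.41 × 3.54 / 2.3805
   = 1.4514 / 2.3805 = 0.6097 m/s

u* ≈ 0.610 m/s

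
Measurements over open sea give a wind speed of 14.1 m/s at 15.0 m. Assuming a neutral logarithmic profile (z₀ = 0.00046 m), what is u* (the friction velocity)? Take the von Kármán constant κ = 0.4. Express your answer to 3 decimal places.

Log law: V(z) = (u*/κ) · ln(z/z₀) ⇒ u* = κ · V / ln(z/z₀)
u* = 0.4 × 14.1 / ln(15.0/0.00046) = 0.4 × 14.1 / 10.3923
   = 5.6400 / 10.3923 = 0.5427 m/s

u* ≈ 0.543 m/s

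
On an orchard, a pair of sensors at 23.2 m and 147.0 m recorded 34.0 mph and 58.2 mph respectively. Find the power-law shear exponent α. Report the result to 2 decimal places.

Power law: V₂/V₁ = (z₂/z₁)^α ⇒ α = ln(V₂/V₁) / ln(z₂/z₁)
α = ln(58.2/34.0) / ln(147.0/23.2) = ln(1.7118) / ln(6.3362)
  = 0.53752 / 1.84628 = 0.29114

α ≈ 0.29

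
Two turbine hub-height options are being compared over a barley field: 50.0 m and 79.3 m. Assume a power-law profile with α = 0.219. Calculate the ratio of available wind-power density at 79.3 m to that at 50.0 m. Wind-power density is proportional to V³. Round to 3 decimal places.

1.354

Speed ratio: V_B/V_A = (z_B/z_A)^α = (79.3/50.0)^0.219 = (1.5860)^0.219 = 1.10628
Power-density ratio: P_B/P_A = (V_B/V_A)³ = (1.10628)³ = 1.35394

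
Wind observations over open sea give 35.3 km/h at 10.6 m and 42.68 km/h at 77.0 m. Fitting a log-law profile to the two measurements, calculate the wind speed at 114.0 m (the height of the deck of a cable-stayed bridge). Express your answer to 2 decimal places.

Log law: V ∝ ln(z/z₀). From the pair, with r = V₁/V₂ = 0.82709,
ln z₀ = (ln z₁ − r·ln z₂)/(1 − r) = (2.3609 − 0.82709×4.3438)/0.17291 = -7.1240 → z₀ = 0.0008055 m
V₃ = V₁ · ln(z₃/z₀)/ln(z₁/z₀) = 35.3 × 11.8602/9.4848 = 44.1404 km/h

44.14 km/h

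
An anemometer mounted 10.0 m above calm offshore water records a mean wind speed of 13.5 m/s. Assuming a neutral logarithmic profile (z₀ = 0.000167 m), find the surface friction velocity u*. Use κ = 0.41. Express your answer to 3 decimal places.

u* ≈ 0.503 m/s

Log law: V(z) = (u*/κ) · ln(z/z₀) ⇒ u* = κ · V / ln(z/z₀)
u* = 0.41 × 13.5 / ln(10.0/0.000167) = 0.41 × 13.5 / 11.0001
   = 5.5350 / 11.0001 = 0.5032 m/s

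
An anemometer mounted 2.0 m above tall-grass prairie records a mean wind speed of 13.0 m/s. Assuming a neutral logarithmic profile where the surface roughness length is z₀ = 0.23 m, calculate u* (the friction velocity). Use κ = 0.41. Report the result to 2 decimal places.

u* ≈ 2.46 m/s

Log law: V(z) = (u*/κ) · ln(z/z₀) ⇒ u* = κ · V / ln(z/z₀)
u* = 0.41 × 13.0 / ln(2.0/0.23) = 0.41 × 13.0 / 2.1628
   = 5.3300 / 2.1628 = 2.4644 m/s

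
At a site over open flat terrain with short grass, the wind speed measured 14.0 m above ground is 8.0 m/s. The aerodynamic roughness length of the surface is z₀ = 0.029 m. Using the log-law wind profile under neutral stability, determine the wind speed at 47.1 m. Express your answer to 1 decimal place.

Log law: V(z) ∝ ln(z/z₀), so V₂/V₁ = ln(z₂/z₀) / ln(z₁/z₀).
ln(47.1/0.029) = 7.3927, ln(14.0/0.029) = 6.1795
V₂ = 8.0 × 7.3927/6.1795 = 8.0 × 1.1963 = 9.5706 m/s

9.6 m/s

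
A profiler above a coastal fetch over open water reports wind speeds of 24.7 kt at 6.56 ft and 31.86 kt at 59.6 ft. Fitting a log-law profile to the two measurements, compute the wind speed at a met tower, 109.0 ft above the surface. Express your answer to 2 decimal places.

Log law: V ∝ ln(z/z₀). From the pair, with r = V₁/V₂ = 0.77527,
ln z₀ = (ln z₁ − r·ln z₂)/(1 − r) = (1.8810 − 0.77527×4.0877)/0.22473 = -5.7314 → z₀ = 0.003243 ft
V₃ = V₁ · ln(z₃/z₀)/ln(z₁/z₀) = 24.7 × 10.4227/7.6124 = 33.8188 kt

33.82 kt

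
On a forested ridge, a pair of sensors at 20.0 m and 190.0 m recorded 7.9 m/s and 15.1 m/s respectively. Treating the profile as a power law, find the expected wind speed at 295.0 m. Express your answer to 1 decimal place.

First find α: α = ln(V₂/V₁)/ln(z₂/z₁) = ln(15.1/7.9)/ln(190.0/20.0) = 0.64783/2.25129 = 0.2878
Extrapolate from 190.0 m to 295.0 m: V₃ = 15.1 × (295.0/190.0)^0.2878 = 15.1 × 1.1350 = 17.1379 m/s

17.1 m/s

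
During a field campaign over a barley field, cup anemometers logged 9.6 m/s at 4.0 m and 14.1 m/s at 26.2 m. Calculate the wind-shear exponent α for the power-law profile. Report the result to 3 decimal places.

Power law: V₂/V₁ = (z₂/z₁)^α ⇒ α = ln(V₂/V₁) / ln(z₂/z₁)
α = ln(14.1/9.6) / ln(26.2/4.0) = ln(1.4688) / ln(6.5500)
  = 0.38441 / 1.87947 = 0.20453

α ≈ 0.205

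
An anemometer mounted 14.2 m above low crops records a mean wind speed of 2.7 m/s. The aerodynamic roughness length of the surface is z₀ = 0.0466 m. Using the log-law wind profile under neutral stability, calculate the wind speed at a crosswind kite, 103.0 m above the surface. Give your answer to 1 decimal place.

3.6 m/s

Log law: V(z) ∝ ln(z/z₀), so V₂/V₁ = ln(z₂/z₀) / ln(z₁/z₀).
ln(103.0/0.0466) = 7.7009, ln(14.2/0.0466) = 5.7194
V₂ = 2.7 × 7.7009/5.7194 = 2.7 × 1.3465 = 3.6354 m/s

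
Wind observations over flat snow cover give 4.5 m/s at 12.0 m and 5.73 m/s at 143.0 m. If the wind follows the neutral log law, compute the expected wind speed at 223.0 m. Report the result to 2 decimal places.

5.95 m/s

Log law: V ∝ ln(z/z₀). From the pair, with r = V₁/V₂ = 0.78534,
ln z₀ = (ln z₁ − r·ln z₂)/(1 − r) = (2.4849 − 0.78534×4.9628)/0.21466 = -6.5807 → z₀ = 0.001387 m
V₃ = V₁ · ln(z₃/z₀)/ln(z₁/z₀) = 4.5 × 11.9879/9.0656 = 5.9506 m/s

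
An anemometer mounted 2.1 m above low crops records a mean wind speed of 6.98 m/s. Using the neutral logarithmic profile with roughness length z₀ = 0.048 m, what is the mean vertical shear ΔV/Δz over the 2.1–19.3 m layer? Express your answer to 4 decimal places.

0.2382 m/s/m

Log law: V₂ = V₁ · ln(z₂/z₀)/ln(z₁/z₀) = 6.98 × 5.9967/3.7785 = 11.0776 m/s
ΔV/Δz = (11.0776 − 6.98)/(19.3 − 2.1) = 4.0976/17.2000 = 0.23823 m/s/m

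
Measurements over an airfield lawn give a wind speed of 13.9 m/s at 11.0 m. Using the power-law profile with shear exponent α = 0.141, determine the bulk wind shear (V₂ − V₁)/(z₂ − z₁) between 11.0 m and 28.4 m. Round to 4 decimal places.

0.1143 m/s/m

Power law: V₂ = V₁ · (z₂/z₁)^α = 13.9 × (2.5818)^0.141 = 15.8890 m/s
ΔV/Δz = (15.8890 − 13.9)/(28.4 − 11.0) = 1.9890/17.4000 = 0.11431 m/s/m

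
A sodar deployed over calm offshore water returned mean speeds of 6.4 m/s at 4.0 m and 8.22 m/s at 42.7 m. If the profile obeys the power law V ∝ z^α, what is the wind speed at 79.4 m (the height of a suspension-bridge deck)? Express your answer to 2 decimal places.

First find α: α = ln(V₂/V₁)/ln(z₂/z₁) = ln(8.22/6.4)/ln(42.7/4.0) = 0.25027/2.36790 = 0.1057
Extrapolate from 42.7 m to 79.4 m: V₃ = 8.22 × (79.4/42.7)^0.1057 = 8.22 × 1.0678 = 8.7770 m/s

8.78 m/s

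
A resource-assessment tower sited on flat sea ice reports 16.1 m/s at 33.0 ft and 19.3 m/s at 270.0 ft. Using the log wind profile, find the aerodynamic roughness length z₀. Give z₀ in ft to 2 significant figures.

Log law: V(z) ∝ ln(z/z₀). With r = V₁/V₂ = 16.1/19.3 = 0.83420,
r · ln(z₂/z₀) = ln(z₁/z₀) ⇒ ln z₀ = (ln z₁ − r·ln z₂)/(1 − r)
ln z₀ = (3.49651 − 0.83420×5.59842) / 0.16580 = -7.0787
z₀ = exp(-7.0787) = 0.0008428 ft

z₀ ≈ 0.00084 ft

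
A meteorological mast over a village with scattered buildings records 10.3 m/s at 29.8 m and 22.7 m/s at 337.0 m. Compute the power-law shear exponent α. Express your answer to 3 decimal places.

Power law: V₂/V₁ = (z₂/z₁)^α ⇒ α = ln(V₂/V₁) / ln(z₂/z₁)
α = ln(22.7/10.3) / ln(337.0/29.8) = ln(2.2039) / ln(11.3087)
  = 0.79022 / 2.42557 = 0.32579

α ≈ 0.326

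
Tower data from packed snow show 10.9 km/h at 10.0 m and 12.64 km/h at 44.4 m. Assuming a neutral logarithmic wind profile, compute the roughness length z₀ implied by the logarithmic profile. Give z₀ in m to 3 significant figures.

z₀ ≈ 0.000880 m

Log law: V(z) ∝ ln(z/z₀). With r = V₁/V₂ = 10.9/12.64 = 0.86234,
r · ln(z₂/z₀) = ln(z₁/z₀) ⇒ ln z₀ = (ln z₁ − r·ln z₂)/(1 − r)
ln z₀ = (2.30259 − 0.86234×3.79324) / 0.13766 = -7.0354
z₀ = exp(-7.0354) = 0.0008801 m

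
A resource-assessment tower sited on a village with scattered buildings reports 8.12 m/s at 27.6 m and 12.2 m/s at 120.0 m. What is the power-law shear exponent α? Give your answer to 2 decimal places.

Power law: V₂/V₁ = (z₂/z₁)^α ⇒ α = ln(V₂/V₁) / ln(z₂/z₁)
α = ln(12.2/8.12) / ln(120.0/27.6) = ln(1.5025) / ln(4.3478)
  = 0.40711 / 1.46968 = 0.27700

α ≈ 0.28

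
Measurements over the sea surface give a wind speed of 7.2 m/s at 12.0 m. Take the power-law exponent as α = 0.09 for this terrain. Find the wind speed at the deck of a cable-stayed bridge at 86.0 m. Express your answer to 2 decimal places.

Power-law profile: V₂ = V₁ · (z₂/z₁)^α
V₂ = 7.2 × (86.0/12.0)^0.09 = 7.2 × (7.1667)^0.09
    = 7.2 × 1.1939 = 8.5963 m/s

8.60 m/s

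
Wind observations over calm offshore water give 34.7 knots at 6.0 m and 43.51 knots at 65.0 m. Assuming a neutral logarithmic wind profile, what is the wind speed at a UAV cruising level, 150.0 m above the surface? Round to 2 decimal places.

Log law: V ∝ ln(z/z₀). From the pair, with r = V₁/V₂ = 0.79752,
ln z₀ = (ln z₁ − r·ln z₂)/(1 − r) = (1.7918 − 0.79752×4.1744)/0.20248 = -7.5927 → z₀ = 0.0005041 m
V₃ = V₁ · ln(z₃/z₀)/ln(z₁/z₀) = 34.7 × 12.6033/9.3845 = 46.6021 knots

46.60 knots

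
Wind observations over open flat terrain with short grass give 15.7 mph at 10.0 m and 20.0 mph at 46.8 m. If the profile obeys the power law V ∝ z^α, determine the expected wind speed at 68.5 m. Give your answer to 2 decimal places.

First find α: α = ln(V₂/V₁)/ln(z₂/z₁) = ln(20.0/15.7)/ln(46.8/10.0) = 0.24207/1.54330 = 0.1569
Extrapolate from 46.8 m to 68.5 m: V₃ = 20.0 × (68.5/46.8)^0.1569 = 20.0 × 1.0616 = 21.2315 mph

21.23 mph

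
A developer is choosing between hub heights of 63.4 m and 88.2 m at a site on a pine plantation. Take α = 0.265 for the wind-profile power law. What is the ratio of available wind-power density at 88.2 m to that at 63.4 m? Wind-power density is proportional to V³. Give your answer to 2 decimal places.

1.30

Speed ratio: V_B/V_A = (z_B/z_A)^α = (88.2/63.4)^0.265 = (1.3912)^0.265 = 1.09143
Power-density ratio: P_B/P_A = (V_B/V_A)³ = (1.09143)³ = 1.30013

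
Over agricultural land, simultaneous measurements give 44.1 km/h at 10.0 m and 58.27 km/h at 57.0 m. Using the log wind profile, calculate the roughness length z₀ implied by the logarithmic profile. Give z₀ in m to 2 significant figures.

Log law: V(z) ∝ ln(z/z₀). With r = V₁/V₂ = 44.1/58.27 = 0.75682,
r · ln(z₂/z₀) = ln(z₁/z₀) ⇒ ln z₀ = (ln z₁ − r·ln z₂)/(1 − r)
ln z₀ = (2.30259 − 0.75682×4.04305) / 0.24318 = -3.1141
z₀ = exp(-3.1141) = 0.04442 m

z₀ ≈ 0.044 m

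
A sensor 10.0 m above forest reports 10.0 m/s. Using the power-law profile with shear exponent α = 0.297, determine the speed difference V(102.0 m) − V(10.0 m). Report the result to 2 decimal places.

9.93 m/s

Power law: V₂ = V₁ · (z₂/z₁)^α = 10.0 × (10.2000)^0.297 = 19.9322 m/s
ΔV = 19.9322 − 10.0 = 9.9322 m/s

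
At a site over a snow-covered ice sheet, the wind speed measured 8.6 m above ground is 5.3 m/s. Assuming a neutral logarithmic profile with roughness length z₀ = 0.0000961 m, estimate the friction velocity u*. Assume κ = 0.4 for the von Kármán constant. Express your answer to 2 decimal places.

Log law: V(z) = (u*/κ) · ln(z/z₀) ⇒ u* = κ · V / ln(z/z₀)
u* = 0.4 × 5.3 / ln(8.6/0.0000961) = 0.4 × 5.3 / 11.4019
   = 2.1200 / 11.4019 = 0.1859 m/s

u* ≈ 0.19 m/s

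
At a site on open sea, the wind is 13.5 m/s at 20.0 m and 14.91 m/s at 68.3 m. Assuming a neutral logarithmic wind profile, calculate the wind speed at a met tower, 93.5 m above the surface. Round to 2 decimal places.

15.27 m/s

Log law: V ∝ ln(z/z₀). From the pair, with r = V₁/V₂ = 0.90543,
ln z₀ = (ln z₁ − r·ln z₂)/(1 − r) = (2.9957 − 0.90543×4.2239)/0.09457 = -8.7634 → z₀ = 0.0001563 m
V₃ = V₁ · ln(z₃/z₀)/ln(z₁/z₀) = 13.5 × 13.3014/11.7591 = 15.2705 m/s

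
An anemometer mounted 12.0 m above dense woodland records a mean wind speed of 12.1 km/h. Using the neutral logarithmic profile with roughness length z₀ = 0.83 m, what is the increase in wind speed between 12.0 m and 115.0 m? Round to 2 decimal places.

10.24 km/h

Log law: V₂ = V₁ · ln(z₂/z₀)/ln(z₁/z₀) = 12.1 × 4.9313/2.6712 = 22.3373 km/h
ΔV = 22.3373 − 12.1 = 10.2373 km/h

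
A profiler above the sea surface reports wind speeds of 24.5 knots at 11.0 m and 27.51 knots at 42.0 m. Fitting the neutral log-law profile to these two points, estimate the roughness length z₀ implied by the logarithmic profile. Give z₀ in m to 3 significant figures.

z₀ ≈ 0.000202 m

Log law: V(z) ∝ ln(z/z₀). With r = V₁/V₂ = 24.5/27.51 = 0.89059,
r · ln(z₂/z₀) = ln(z₁/z₀) ⇒ ln z₀ = (ln z₁ − r·ln z₂)/(1 − r)
ln z₀ = (2.39790 − 0.89059×3.73767) / 0.10941 = -8.5072
z₀ = exp(-8.5072) = 0.0002020 m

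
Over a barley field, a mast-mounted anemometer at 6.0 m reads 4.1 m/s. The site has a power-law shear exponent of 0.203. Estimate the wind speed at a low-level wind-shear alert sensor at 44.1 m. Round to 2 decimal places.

Power-law profile: V₂ = V₁ · (z₂/z₁)^α
V₂ = 4.1 × (44.1/6.0)^0.203 = 4.1 × (7.3500)^0.203
    = 4.1 × 1.4992 = 6.1467 m/s

6.15 m/s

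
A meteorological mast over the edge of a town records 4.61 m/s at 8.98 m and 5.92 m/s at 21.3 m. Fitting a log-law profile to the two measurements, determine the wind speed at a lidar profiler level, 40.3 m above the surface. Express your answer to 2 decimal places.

Log law: V ∝ ln(z/z₀). From the pair, with r = V₁/V₂ = 0.77872,
ln z₀ = (ln z₁ − r·ln z₂)/(1 − r) = (2.1950 − 0.77872×3.0587)/0.22128 = -0.8445 → z₀ = 0.4298 m
V₃ = V₁ · ln(z₃/z₀)/ln(z₁/z₀) = 4.61 × 4.5408/3.0395 = 6.8871 m/s

6.89 m/s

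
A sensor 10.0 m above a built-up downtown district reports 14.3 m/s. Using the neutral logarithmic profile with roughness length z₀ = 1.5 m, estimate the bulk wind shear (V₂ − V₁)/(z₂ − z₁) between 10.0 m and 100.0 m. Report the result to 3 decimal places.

Log law: V₂ = V₁ · ln(z₂/z₀)/ln(z₁/z₀) = 14.3 × 4.1997/1.8971 = 31.6563 m/s
ΔV/Δz = (31.6563 − 14.3)/(100.0 − 10.0) = 17.3563/90.0000 = 0.19285 m/s/m

0.193 m/s/m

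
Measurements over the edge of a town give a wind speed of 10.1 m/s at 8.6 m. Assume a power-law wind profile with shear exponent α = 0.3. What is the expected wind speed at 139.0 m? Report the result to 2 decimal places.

Power-law profile: V₂ = V₁ · (z₂/z₁)^α
V₂ = 10.1 × (139.0/8.6)^0.3 = 10.1 × (16.1628)^0.3
    = 10.1 × 2.3044 = 23.2743 m/s

23.27 m/s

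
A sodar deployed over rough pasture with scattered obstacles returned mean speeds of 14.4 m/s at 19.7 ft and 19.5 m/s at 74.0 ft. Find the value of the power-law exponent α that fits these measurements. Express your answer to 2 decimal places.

α ≈ 0.23

Power law: V₂/V₁ = (z₂/z₁)^α ⇒ α = ln(V₂/V₁) / ln(z₂/z₁)
α = ln(19.5/14.4) / ln(74.0/19.7) = ln(1.3542) / ln(3.7563)
  = 0.30319 / 1.32345 = 0.22909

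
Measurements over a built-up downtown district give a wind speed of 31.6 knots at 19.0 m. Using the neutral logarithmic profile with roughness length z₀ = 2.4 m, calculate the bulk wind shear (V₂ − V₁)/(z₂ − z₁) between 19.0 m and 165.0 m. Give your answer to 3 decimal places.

Log law: V₂ = V₁ · ln(z₂/z₀)/ln(z₁/z₀) = 31.6 × 4.2305/2.0690 = 64.6133 knots
ΔV/Δz = (64.6133 − 31.6)/(165.0 − 19.0) = 33.0133/146.0000 = 0.22612 knots/m

0.226 knots/m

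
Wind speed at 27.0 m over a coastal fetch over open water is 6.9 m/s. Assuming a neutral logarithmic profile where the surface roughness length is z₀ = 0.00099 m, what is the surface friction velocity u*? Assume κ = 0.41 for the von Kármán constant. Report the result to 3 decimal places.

Log law: V(z) = (u*/κ) · ln(z/z₀) ⇒ u* = κ · V / ln(z/z₀)
u* = 0.41 × 6.9 / ln(27.0/0.00099) = 0.41 × 6.9 / 10.2136
   = 2.8290 / 10.2136 = 0.2770 m/s

u* ≈ 0.277 m/s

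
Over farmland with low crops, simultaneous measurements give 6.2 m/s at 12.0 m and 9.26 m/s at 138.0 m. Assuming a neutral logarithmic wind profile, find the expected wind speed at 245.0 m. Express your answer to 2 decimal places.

9.98 m/s

Log law: V ∝ ln(z/z₀). From the pair, with r = V₁/V₂ = 0.66955,
ln z₀ = (ln z₁ − r·ln z₂)/(1 − r) = (2.4849 − 0.66955×4.9273)/0.33045 = -2.4636 → z₀ = 0.08512 m
V₃ = V₁ · ln(z₃/z₀)/ln(z₁/z₀) = 6.2 × 7.9649/4.9485 = 9.9792 m/s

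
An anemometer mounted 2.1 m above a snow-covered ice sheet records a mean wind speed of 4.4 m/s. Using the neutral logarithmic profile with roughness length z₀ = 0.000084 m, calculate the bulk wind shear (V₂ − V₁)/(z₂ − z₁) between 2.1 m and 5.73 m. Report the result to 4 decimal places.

0.1201 m/s/m

Log law: V₂ = V₁ · ln(z₂/z₀)/ln(z₁/z₀) = 4.4 × 11.1304/10.1266 = 4.8361 m/s
ΔV/Δz = (4.8361 − 4.4)/(5.73 − 2.1) = 0.4361/3.6300 = 0.12015 m/s/m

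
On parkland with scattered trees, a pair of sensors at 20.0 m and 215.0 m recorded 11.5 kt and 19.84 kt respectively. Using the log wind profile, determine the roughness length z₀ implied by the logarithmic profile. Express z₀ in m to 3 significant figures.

Log law: V(z) ∝ ln(z/z₀). With r = V₁/V₂ = 11.5/19.84 = 0.57964,
r · ln(z₂/z₀) = ln(z₁/z₀) ⇒ ln z₀ = (ln z₁ − r·ln z₂)/(1 − r)
ln z₀ = (2.99573 − 0.57964×5.37064) / 0.42036 = -0.2790
z₀ = exp(-0.2790) = 0.7565 m

z₀ ≈ 0.757 m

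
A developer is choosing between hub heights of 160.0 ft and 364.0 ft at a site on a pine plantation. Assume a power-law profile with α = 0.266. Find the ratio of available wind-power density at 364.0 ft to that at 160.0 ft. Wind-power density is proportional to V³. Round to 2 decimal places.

Speed ratio: V_B/V_A = (z_B/z_A)^α = (364.0/160.0)^0.266 = (2.2750)^0.266 = 1.24439
Power-density ratio: P_B/P_A = (V_B/V_A)³ = (1.24439)³ = 1.92695

1.93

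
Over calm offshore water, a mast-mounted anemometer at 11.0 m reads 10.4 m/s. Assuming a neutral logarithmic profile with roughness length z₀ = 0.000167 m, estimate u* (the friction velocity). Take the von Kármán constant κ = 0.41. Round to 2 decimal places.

Log law: V(z) = (u*/κ) · ln(z/z₀) ⇒ u* = κ · V / ln(z/z₀)
u* = 0.41 × 10.4 / ln(11.0/0.000167) = 0.41 × 10.4 / 11.0954
   = 4.2640 / 11.0954 = 0.3843 m/s

u* ≈ 0.38 m/s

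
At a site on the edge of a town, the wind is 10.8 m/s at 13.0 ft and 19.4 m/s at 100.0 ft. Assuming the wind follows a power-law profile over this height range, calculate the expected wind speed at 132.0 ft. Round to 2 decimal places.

First find α: α = ln(V₂/V₁)/ln(z₂/z₁) = ln(19.4/10.8)/ln(100.0/13.0) = 0.58573/2.04022 = 0.2871
Extrapolate from 100.0 ft to 132.0 ft: V₃ = 19.4 × (132.0/100.0)^0.2871 = 19.4 × 1.0830 = 21.0096 m/s

21.01 m/s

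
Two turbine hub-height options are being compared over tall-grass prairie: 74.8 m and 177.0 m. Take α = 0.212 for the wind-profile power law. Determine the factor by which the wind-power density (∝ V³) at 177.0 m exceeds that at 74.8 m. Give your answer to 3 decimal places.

Speed ratio: V_B/V_A = (z_B/z_A)^α = (177.0/74.8)^0.212 = (2.3663)^0.212 = 1.20034
Power-density ratio: P_B/P_A = (V_B/V_A)³ = (1.20034)³ = 1.72946

1.729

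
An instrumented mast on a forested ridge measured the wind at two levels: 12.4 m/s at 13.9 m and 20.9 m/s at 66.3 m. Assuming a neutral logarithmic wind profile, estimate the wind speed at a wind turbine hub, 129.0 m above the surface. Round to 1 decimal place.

24.5 m/s

Log law: V ∝ ln(z/z₀). From the pair, with r = V₁/V₂ = 0.59330,
ln z₀ = (ln z₁ − r·ln z₂)/(1 − r) = (2.6319 − 0.59330×4.1942)/0.40670 = 0.3528 → z₀ = 1.423 m
V₃ = V₁ · ln(z₃/z₀)/ln(z₁/z₀) = 12.4 × 4.5070/2.2791 = 24.5214 m/s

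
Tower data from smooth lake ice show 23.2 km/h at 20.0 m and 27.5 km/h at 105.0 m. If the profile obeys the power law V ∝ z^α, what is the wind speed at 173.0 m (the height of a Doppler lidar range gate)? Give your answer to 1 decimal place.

28.9 km/h

First find α: α = ln(V₂/V₁)/ln(z₂/z₁) = ln(27.5/23.2)/ln(105.0/20.0) = 0.17003/1.65823 = 0.1025
Extrapolate from 105.0 m to 173.0 m: V₃ = 27.5 × (173.0/105.0)^0.1025 = 27.5 × 1.0525 = 28.9447 km/h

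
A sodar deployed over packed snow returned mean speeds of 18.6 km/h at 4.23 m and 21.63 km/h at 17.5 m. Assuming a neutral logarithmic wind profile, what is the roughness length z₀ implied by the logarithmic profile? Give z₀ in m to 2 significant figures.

Log law: V(z) ∝ ln(z/z₀). With r = V₁/V₂ = 18.6/21.63 = 0.85992,
r · ln(z₂/z₀) = ln(z₁/z₀) ⇒ ln z₀ = (ln z₁ − r·ln z₂)/(1 − r)
ln z₀ = (1.44220 − 0.85992×2.86220) / 0.14008 = -7.2746
z₀ = exp(-7.2746) = 0.0006929 m

z₀ ≈ 0.00069 m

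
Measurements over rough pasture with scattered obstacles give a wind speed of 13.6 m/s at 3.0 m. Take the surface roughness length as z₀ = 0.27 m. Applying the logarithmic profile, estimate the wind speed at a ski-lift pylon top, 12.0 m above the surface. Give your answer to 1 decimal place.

Log law: V(z) ∝ ln(z/z₀), so V₂/V₁ = ln(z₂/z₀) / ln(z₁/z₀).
ln(12.0/0.27) = 3.7942, ln(3.0/0.27) = 2.4079
V₂ = 13.6 × 3.7942/2.4079 = 13.6 × 1.5757 = 21.4297 m/s

21.4 m/s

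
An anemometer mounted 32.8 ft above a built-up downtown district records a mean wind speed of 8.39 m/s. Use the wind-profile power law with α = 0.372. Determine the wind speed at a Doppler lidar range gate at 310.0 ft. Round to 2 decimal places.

Power-law profile: V₂ = V₁ · (z₂/z₁)^α
V₂ = 8.39 × (310.0/32.8)^0.372 = 8.39 × (9.4512)^0.372
    = 8.39 × 2.3061 = 19.3483 m/s

19.35 m/s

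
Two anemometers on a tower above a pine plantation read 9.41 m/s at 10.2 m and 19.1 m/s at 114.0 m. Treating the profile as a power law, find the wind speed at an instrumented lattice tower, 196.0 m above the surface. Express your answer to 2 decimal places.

22.39 m/s

First find α: α = ln(V₂/V₁)/ln(z₂/z₁) = ln(19.1/9.41)/ln(114.0/10.2) = 0.70792/2.41381 = 0.2933
Extrapolate from 114.0 m to 196.0 m: V₃ = 19.1 × (196.0/114.0)^0.2933 = 19.1 × 1.1723 = 22.3901 m/s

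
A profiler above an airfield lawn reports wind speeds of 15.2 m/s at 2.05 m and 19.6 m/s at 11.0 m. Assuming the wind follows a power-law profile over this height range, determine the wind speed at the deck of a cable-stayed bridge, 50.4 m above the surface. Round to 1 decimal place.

First find α: α = ln(V₂/V₁)/ln(z₂/z₁) = ln(19.6/15.2)/ln(11.0/2.05) = 0.25423/1.68006 = 0.1513
Extrapolate from 11.0 m to 50.4 m: V₃ = 19.6 × (50.4/11.0)^0.1513 = 19.6 × 1.2590 = 24.6767 m/s

24.7 m/s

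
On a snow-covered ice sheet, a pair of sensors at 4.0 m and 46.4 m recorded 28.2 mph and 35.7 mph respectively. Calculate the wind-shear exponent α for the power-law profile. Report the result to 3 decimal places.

α ≈ 0.096

Power law: V₂/V₁ = (z₂/z₁)^α ⇒ α = ln(V₂/V₁) / ln(z₂/z₁)
α = ln(35.7/28.2) / ln(46.4/4.0) = ln(1.2660) / ln(11.6000)
  = 0.23583 / 2.45101 = 0.09622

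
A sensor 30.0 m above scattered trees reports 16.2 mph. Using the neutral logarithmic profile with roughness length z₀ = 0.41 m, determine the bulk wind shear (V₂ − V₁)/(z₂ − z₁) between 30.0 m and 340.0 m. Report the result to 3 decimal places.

0.030 mph/m

Log law: V₂ = V₁ · ln(z₂/z₀)/ln(z₁/z₀) = 16.2 × 6.7205/4.2928 = 25.3618 mph
ΔV/Δz = (25.3618 − 16.2)/(340.0 − 30.0) = 9.1618/310.0000 = 0.02955 mph/m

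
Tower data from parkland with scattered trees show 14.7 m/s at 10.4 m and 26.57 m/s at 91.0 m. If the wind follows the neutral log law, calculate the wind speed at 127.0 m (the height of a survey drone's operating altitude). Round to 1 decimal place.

Log law: V ∝ ln(z/z₀). From the pair, with r = V₁/V₂ = 0.55326,
ln z₀ = (ln z₁ − r·ln z₂)/(1 − r) = (2.3418 − 0.55326×4.5109)/0.44674 = -0.3444 → z₀ = 0.7087 m
V₃ = V₁ · ln(z₃/z₀)/ln(z₁/z₀) = 14.7 × 5.1886/2.6862 = 28.3941 m/s

28.4 m/s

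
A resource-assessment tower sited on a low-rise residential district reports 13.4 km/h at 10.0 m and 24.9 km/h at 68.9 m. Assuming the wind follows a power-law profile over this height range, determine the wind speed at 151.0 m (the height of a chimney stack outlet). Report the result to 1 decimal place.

First find α: α = ln(V₂/V₁)/ln(z₂/z₁) = ln(24.9/13.4)/ln(68.9/10.0) = 0.61961/1.93007 = 0.3210
Extrapolate from 68.9 m to 151.0 m: V₃ = 24.9 × (151.0/68.9)^0.3210 = 24.9 × 1.2865 = 32.0327 km/h

32.0 km/h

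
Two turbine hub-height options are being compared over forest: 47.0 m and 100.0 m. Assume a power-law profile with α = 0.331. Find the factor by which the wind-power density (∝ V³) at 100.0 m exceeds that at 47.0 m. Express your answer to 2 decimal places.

Speed ratio: V_B/V_A = (z_B/z_A)^α = (100.0/47.0)^0.331 = (2.1277)^0.331 = 1.28391
Power-density ratio: P_B/P_A = (V_B/V_A)³ = (1.28391)³ = 2.11644

2.12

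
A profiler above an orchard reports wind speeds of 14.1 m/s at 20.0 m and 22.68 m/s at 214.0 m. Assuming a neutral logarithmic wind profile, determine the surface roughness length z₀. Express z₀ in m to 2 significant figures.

Log law: V(z) ∝ ln(z/z₀). With r = V₁/V₂ = 14.1/22.68 = 0.62169,
r · ln(z₂/z₀) = ln(z₁/z₀) ⇒ ln z₀ = (ln z₁ − r·ln z₂)/(1 − r)
ln z₀ = (2.99573 − 0.62169×5.36598) / 0.37831 = -0.8994
z₀ = exp(-0.8994) = 0.4068 m

z₀ ≈ 0.41 m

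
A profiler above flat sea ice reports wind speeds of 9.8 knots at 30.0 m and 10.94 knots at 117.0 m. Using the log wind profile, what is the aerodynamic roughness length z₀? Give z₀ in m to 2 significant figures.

Log law: V(z) ∝ ln(z/z₀). With r = V₁/V₂ = 9.8/10.94 = 0.89580,
r · ln(z₂/z₀) = ln(z₁/z₀) ⇒ ln z₀ = (ln z₁ − r·ln z₂)/(1 − r)
ln z₀ = (3.40120 − 0.89580×4.76217) / 0.10420 = -8.2984
z₀ = exp(-8.2984) = 0.0002489 m

z₀ ≈ 0.00025 m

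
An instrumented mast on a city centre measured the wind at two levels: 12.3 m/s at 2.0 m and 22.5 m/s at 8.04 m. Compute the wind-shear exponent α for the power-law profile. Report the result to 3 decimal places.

α ≈ 0.434

Power law: V₂/V₁ = (z₂/z₁)^α ⇒ α = ln(V₂/V₁) / ln(z₂/z₁)
α = ln(22.5/12.3) / ln(8.04/2.0) = ln(1.8293) / ln(4.0200)
  = 0.60392 / 1.39128 = 0.43407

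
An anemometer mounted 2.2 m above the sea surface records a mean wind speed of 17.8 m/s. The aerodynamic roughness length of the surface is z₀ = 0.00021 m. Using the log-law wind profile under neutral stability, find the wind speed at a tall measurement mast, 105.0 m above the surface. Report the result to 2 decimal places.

25.23 m/s

Log law: V(z) ∝ ln(z/z₀), so V₂/V₁ = ln(z₂/z₀) / ln(z₁/z₀).
ln(105.0/0.00021) = 13.1224, ln(2.2/0.00021) = 9.2569
V₂ = 17.8 × 13.1224/9.2569 = 17.8 × 1.4176 = 25.2330 m/s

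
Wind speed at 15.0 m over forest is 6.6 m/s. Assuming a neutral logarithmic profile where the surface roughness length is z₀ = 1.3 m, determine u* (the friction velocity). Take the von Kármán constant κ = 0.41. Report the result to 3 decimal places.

Log law: V(z) = (u*/κ) · ln(z/z₀) ⇒ u* = κ · V / ln(z/z₀)
u* = 0.41 × 6.6 / ln(15.0/1.3) = 0.41 × 6.6 / 2.4457
   = 2.7060 / 2.4457 = 1.1064 m/s

u* ≈ 1.106 m/s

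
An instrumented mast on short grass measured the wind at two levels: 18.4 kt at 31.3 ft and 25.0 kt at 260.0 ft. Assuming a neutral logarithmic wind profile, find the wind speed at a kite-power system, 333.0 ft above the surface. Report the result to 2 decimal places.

Log law: V ∝ ln(z/z₀). From the pair, with r = V₁/V₂ = 0.73600,
ln z₀ = (ln z₁ − r·ln z₂)/(1 − r) = (3.4436 − 0.73600×5.5607)/0.26400 = -2.4585 → z₀ = 0.08556 ft
V₃ = V₁ · ln(z₃/z₀)/ln(z₁/z₀) = 18.4 × 8.2666/5.9021 = 25.7715 kt

25.77 kt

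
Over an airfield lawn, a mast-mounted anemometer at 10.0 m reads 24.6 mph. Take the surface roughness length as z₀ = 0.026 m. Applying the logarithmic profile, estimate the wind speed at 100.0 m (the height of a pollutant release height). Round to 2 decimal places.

34.12 mph

Log law: V(z) ∝ ln(z/z₀), so V₂/V₁ = ln(z₂/z₀) / ln(z₁/z₀).
ln(100.0/0.026) = 8.2548, ln(10.0/0.026) = 5.9522
V₂ = 24.6 × 8.2548/5.9522 = 24.6 × 1.3868 = 34.1163 mph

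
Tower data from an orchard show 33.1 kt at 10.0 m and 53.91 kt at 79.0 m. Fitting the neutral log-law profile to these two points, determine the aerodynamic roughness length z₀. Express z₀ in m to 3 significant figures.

z₀ ≈ 0.373 m

Log law: V(z) ∝ ln(z/z₀). With r = V₁/V₂ = 33.1/53.91 = 0.61399,
r · ln(z₂/z₀) = ln(z₁/z₀) ⇒ ln z₀ = (ln z₁ − r·ln z₂)/(1 − r)
ln z₀ = (2.30259 − 0.61399×4.36945) / 0.38601 = -0.9849
z₀ = exp(-0.9849) = 0.3735 m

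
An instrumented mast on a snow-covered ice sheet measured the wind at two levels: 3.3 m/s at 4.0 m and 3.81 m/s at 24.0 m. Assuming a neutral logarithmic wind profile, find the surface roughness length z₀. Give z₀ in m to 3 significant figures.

Log law: V(z) ∝ ln(z/z₀). With r = V₁/V₂ = 3.3/3.81 = 0.86614,
r · ln(z₂/z₀) = ln(z₁/z₀) ⇒ ln z₀ = (ln z₁ − r·ln z₂)/(1 − r)
ln z₀ = (1.38629 − 0.86614×3.17805) / 0.13386 = -10.2074
z₀ = exp(-10.2074) = 0.00003689 m

z₀ ≈ 0.0000369 m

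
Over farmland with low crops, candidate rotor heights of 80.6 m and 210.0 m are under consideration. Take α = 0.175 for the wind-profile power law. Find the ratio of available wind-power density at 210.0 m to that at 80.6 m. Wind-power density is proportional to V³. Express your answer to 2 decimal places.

Speed ratio: V_B/V_A = (z_B/z_A)^α = (210.0/80.6)^0.175 = (2.6055)^0.175 = 1.18244
Power-density ratio: P_B/P_A = (V_B/V_A)³ = (1.18244)³ = 1.65325

1.65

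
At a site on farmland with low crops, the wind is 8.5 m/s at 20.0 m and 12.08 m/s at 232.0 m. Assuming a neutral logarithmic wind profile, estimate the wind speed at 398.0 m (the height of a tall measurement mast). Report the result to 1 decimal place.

Log law: V ∝ ln(z/z₀). From the pair, with r = V₁/V₂ = 0.70364,
ln z₀ = (ln z₁ − r·ln z₂)/(1 − r) = (2.9957 − 0.70364×5.4467)/0.29636 = -2.8237 → z₀ = 0.05939 m
V₃ = V₁ · ln(z₃/z₀)/ln(z₁/z₀) = 8.5 × 8.8101/5.8194 = 12.8683 m/s

12.9 m/s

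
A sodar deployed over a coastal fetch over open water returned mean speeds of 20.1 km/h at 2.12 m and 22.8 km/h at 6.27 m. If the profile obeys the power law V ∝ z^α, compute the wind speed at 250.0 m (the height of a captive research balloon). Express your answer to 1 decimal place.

35.0 km/h

First find α: α = ln(V₂/V₁)/ln(z₂/z₁) = ln(22.8/20.1)/ln(6.27/2.12) = 0.12604/1.08436 = 0.1162
Extrapolate from 6.27 m to 250.0 m: V₃ = 22.8 × (250.0/6.27)^0.1162 = 22.8 × 1.5348 = 34.9936 km/h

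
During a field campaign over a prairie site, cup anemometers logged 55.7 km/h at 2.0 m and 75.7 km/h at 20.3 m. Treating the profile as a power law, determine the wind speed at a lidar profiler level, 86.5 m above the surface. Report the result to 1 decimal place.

91.7 km/h

First find α: α = ln(V₂/V₁)/ln(z₂/z₁) = ln(75.7/55.7)/ln(20.3/2.0) = 0.30680/2.31747 = 0.1324
Extrapolate from 20.3 m to 86.5 m: V₃ = 75.7 × (86.5/20.3)^0.1324 = 75.7 × 1.2115 = 91.7138 km/h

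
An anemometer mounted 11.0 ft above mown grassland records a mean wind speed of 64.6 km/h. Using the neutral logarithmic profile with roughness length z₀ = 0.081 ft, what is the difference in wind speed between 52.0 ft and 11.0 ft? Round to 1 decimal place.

Log law: V₂ = V₁ · ln(z₂/z₀)/ln(z₁/z₀) = 64.6 × 6.4645/4.9112 = 85.0321 km/h
ΔV = 85.0321 − 64.6 = 20.4321 km/h

20.4 km/h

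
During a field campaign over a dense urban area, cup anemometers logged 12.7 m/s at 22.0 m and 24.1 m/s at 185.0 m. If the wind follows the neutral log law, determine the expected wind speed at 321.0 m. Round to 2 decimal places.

Log law: V ∝ ln(z/z₀). From the pair, with r = V₁/V₂ = 0.52697,
ln z₀ = (ln z₁ − r·ln z₂)/(1 − r) = (3.0910 − 0.52697×5.2204)/0.47303 = 0.7189 → z₀ = 2.052 m
V₃ = V₁ · ln(z₃/z₀)/ln(z₁/z₀) = 12.7 × 5.0525/2.3721 = 27.0504 m/s

27.05 m/s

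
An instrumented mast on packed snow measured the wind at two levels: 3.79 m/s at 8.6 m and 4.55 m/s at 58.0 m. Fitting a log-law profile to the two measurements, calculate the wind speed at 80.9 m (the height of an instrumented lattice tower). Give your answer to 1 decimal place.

Log law: V ∝ ln(z/z₀). From the pair, with r = V₁/V₂ = 0.83297,
ln z₀ = (ln z₁ − r·ln z₂)/(1 − r) = (2.1518 − 0.83297×4.0604)/0.16703 = -7.3665 → z₀ = 0.0006321 m
V₃ = V₁ · ln(z₃/z₀)/ln(z₁/z₀) = 3.79 × 11.7597/9.5183 = 4.6825 m/s

4.7 m/s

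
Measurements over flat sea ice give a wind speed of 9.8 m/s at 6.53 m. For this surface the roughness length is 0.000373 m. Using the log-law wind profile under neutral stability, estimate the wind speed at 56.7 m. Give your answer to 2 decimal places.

11.97 m/s

Log law: V(z) ∝ ln(z/z₀), so V₂/V₁ = ln(z₂/z₀) / ln(z₁/z₀).
ln(56.7/0.000373) = 11.9317, ln(6.53/0.000373) = 9.7703
V₂ = 9.8 × 11.9317/9.7703 = 9.8 × 1.2212 = 11.9679 m/s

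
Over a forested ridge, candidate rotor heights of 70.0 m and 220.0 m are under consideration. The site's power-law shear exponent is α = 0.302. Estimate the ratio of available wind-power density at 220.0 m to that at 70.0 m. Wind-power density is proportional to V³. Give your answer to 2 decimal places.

Speed ratio: V_B/V_A = (z_B/z_A)^α = (220.0/70.0)^0.302 = (3.1429)^0.302 = 1.41316
Power-density ratio: P_B/P_A = (V_B/V_A)³ = (1.41316)³ = 2.82212

2.82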